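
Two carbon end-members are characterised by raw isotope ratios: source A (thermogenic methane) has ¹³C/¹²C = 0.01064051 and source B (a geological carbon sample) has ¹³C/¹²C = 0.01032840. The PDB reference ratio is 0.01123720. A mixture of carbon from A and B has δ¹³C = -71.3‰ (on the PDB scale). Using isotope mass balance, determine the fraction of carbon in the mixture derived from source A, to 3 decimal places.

δ_A = (0.01064051/0.01123720 − 1)×1000 = (0.946900 − 1)×1000 = -53.100‰
δ_B = (0.01032840/0.01123720 − 1)×1000 = (0.919126 − 1)×1000 = -80.874‰
f_A = (δ_mix − δ_B)/(δ_A − δ_B) = (-71.3 − (-80.874))/(-53.100 − (-80.874))
f_A = 9.574 / 27.775 = 0.3447

0.345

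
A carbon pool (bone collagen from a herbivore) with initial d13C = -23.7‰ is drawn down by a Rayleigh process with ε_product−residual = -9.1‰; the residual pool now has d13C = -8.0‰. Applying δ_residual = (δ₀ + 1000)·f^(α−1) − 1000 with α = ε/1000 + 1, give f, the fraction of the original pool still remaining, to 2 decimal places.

α − 1 = ε/1000 = -0.0091
(δ_res + 1000)/(δ₀ + 1000) = (-8.0 + 1000)/(-23.7 + 1000) = 992.0/976.3 = 1.016081
f = 1.016081^(1/-0.0091) = exp(ln(1.016081)/-0.0091) = exp(0.01595/-0.0091)
f = exp(-1.7531) = 0.1732

0.17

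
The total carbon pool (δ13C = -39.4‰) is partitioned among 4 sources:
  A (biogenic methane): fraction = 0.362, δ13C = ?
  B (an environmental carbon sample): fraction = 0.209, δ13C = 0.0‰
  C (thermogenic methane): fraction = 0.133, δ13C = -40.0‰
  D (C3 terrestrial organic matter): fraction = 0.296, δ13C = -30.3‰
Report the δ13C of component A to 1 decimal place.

-69.4‰

Isotope mass balance: δ_bulk = Σ fᵢ·δᵢ.
-39.4 = 0.362×δ_A + 0.209×(0.0) + 0.133×(-40.0) + 0.296×(-30.3)
0.362·δ_A = -39.4 − (-14.289) = -25.111
δ_A = -25.111 / 0.362 = -69.37‰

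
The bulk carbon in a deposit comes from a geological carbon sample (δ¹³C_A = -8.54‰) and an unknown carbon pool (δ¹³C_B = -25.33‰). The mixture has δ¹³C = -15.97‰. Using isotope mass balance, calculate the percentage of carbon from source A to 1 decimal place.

55.7%

δ_mix = f_A·δ_A + (1 − f_A)·δ_B  ⇒  f_A = (δ_mix − δ_B)/(δ_A − δ_B)
f_A = (-15.97 − (-25.33)) / (-8.54 − (-25.33))
f_A = 9.36 / 16.79 = 0.5575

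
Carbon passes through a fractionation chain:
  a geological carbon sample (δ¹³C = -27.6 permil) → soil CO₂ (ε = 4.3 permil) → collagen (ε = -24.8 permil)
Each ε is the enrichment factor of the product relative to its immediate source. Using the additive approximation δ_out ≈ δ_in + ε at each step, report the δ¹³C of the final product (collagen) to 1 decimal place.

step 1: δ ≈ -27.6 + (4.3) = -23.3 permil
step 2: δ ≈ -23.3 + (-24.8) = -48.1 permil

-48.1 permil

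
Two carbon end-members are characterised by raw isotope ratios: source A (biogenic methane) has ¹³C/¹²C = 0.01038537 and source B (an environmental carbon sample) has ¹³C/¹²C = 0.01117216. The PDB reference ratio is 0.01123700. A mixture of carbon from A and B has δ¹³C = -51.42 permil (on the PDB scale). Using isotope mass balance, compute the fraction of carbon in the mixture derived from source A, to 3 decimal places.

0.652

δ_A = (0.01038537/0.01123700 − 1)×1000 = (0.924212 − 1)×1000 = -75.788 permil
δ_B = (0.01117216/0.01123700 − 1)×1000 = (0.994230 − 1)×1000 = -5.770 permil
f_A = (δ_mix − δ_B)/(δ_A − δ_B) = (-51.42 − (-5.770))/(-75.788 − (-5.770))
f_A = -45.650 / -70.018 = 0.6520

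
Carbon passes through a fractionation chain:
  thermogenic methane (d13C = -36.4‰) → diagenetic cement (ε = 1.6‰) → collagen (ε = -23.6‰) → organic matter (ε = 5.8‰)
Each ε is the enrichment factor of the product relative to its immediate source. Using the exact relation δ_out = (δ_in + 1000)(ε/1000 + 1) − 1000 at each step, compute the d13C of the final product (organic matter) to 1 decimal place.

-52.2‰

step 1: δ = (-36.40 + 1000)·(1.6/1000 + 1) − 1000 = -34.86‰
step 2: δ = (-34.86 + 1000)·(-23.6/1000 + 1) − 1000 = -57.64‰
step 3: δ = (-57.64 + 1000)·(5.8/1000 + 1) − 1000 = -52.17‰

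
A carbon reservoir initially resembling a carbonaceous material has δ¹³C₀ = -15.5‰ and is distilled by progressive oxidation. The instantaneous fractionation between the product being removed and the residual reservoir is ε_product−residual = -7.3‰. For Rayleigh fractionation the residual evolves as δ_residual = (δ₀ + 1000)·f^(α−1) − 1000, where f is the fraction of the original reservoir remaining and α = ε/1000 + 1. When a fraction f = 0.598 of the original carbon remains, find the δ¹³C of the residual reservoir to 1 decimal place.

Rayleigh residual: δ_res = (δ₀ + 1000)·f^(α−1) − 1000
α = ε/1000 + 1 = 0.99270, so α − 1 = -0.00730
f^(α−1) = 0.598^(-0.00730) = 1.003760
δ_res = (-15.5 + 1000) × 1.003760 − 1000 = 988.202 − 1000 = -11.80‰

-11.8‰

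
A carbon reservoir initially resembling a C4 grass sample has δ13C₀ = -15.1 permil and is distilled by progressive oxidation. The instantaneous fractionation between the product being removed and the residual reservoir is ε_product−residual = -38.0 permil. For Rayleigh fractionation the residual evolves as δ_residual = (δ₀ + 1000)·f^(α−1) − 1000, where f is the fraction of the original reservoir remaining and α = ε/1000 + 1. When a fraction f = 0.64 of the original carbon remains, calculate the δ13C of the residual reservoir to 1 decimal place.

Rayleigh residual: δ_res = (δ₀ + 1000)·f^(α−1) − 1000
α = ε/1000 + 1 = 0.96200, so α − 1 = -0.03800
f^(α−1) = 0.64^(-0.03800) = 1.017104
δ_res = (-15.1 + 1000) × 1.017104 − 1000 = 1001.745 − 1000 = 1.75 permil

1.7 permil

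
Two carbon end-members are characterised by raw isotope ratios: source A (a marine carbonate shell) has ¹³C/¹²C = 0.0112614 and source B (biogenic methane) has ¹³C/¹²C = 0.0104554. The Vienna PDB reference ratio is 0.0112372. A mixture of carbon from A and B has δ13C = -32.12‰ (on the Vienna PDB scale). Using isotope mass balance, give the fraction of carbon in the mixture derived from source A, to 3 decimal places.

0.522

δ_A = (0.0112614/0.0112372 − 1)×1000 = (1.002154 − 1)×1000 = 2.154‰
δ_B = (0.0104554/0.0112372 − 1)×1000 = (0.930428 − 1)×1000 = -69.572‰
f_A = (δ_mix − δ_B)/(δ_A − δ_B) = (-32.12 − (-69.572))/(2.154 − (-69.572))
f_A = 37.452 / 71.726 = 0.5222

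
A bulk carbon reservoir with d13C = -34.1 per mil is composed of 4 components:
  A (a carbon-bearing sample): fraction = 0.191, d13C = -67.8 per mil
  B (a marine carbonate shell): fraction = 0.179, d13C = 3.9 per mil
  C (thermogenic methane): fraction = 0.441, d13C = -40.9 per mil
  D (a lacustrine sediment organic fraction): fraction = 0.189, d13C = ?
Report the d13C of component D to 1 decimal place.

Isotope mass balance: δ_bulk = Σ fᵢ·δᵢ.
-34.1 = 0.191×(-67.8) + 0.179×(3.9) + 0.441×(-40.9) + 0.189×δ_D
0.189·δ_D = -34.1 − (-30.289) = -3.811
δ_D = -3.811 / 0.189 = -20.17 per mil

-20.2 per mil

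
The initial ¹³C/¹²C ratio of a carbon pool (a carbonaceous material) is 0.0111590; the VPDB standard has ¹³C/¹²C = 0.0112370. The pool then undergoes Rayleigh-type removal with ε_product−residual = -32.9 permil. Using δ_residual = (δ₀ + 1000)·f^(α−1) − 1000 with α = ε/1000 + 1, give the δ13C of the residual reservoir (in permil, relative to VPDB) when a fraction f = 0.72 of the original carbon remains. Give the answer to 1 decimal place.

3.8 permil

δ₀ = (0.0111590/0.0112370 − 1)×1000 = (0.993059 − 1)×1000 = -6.941 permil
α − 1 = ε/1000 = -0.0329
f^(α−1) = 0.72^(-0.0329) = 1.010866
δ_res = (-6.941 + 1000) × 1.010866 − 1000 = 1003.850 − 1000 = 3.85 permil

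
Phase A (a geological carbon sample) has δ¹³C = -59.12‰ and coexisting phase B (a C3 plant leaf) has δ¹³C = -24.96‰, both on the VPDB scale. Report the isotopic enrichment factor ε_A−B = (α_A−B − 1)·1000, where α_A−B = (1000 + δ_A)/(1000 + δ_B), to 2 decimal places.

α_A−B = (1000 + -59.12) / (1000 + -24.96) = 940.88 / 975.04 = 0.964966
ε_A−B = (0.964966 − 1) × 1000 = -35.034‰
(The approximation ε ≈ δ_A − δ_B would give -34.16‰.)

-35.03‰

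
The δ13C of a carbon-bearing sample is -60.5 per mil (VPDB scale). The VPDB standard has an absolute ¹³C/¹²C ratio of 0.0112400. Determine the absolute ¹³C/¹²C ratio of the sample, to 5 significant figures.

R_sample = R_standard × (δ13C/1000 + 1)
R_sample = 0.0112400 × (-60.5/1000 + 1) = 0.0112400 × 0.939500
R_sample = 0.0105600

0.010560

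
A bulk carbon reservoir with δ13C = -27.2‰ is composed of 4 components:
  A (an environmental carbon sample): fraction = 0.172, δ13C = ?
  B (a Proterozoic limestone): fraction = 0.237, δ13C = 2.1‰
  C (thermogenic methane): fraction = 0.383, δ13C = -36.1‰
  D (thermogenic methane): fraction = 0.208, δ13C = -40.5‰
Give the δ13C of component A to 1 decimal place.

-31.7‰

Isotope mass balance: δ_bulk = Σ fᵢ·δᵢ.
-27.2 = 0.172×δ_A + 0.237×(2.1) + 0.383×(-36.1) + 0.208×(-40.5)
0.172·δ_A = -27.2 − (-21.753) = -5.447
δ_A = -5.447 / 0.172 = -31.67‰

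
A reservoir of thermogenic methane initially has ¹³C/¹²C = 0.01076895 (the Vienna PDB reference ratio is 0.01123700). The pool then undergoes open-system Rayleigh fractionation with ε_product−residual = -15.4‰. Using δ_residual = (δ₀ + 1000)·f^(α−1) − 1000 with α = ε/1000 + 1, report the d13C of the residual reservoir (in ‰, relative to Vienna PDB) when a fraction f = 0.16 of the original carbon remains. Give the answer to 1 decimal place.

-14.2‰

δ₀ = (0.01076895/0.01123700 − 1)×1000 = (0.958347 − 1)×1000 = -41.653‰
α − 1 = ε/1000 = -0.0154
f^(α−1) = 0.16^(-0.0154) = 1.028624
δ_res = (-41.653 + 1000) × 1.028624 − 1000 = 985.779 − 1000 = -14.22‰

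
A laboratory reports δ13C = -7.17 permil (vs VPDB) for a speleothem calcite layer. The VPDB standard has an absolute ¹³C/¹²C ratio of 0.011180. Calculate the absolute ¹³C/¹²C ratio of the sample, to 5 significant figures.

0.011100

R_sample = R_standard × (δ13C/1000 + 1)
R_sample = 0.011180 × (-7.17/1000 + 1) = 0.011180 × 0.992830
R_sample = 0.0110998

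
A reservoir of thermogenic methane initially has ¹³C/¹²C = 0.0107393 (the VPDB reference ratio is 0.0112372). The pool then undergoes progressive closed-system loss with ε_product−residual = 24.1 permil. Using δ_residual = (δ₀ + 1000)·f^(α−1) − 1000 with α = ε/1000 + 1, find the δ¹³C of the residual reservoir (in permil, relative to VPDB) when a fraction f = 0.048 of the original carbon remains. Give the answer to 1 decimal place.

-111.7 permil

δ₀ = (0.0107393/0.0112372 − 1)×1000 = (0.955692 − 1)×1000 = -44.308 permil
α − 1 = ε/1000 = 0.0241
f^(α−1) = 0.048^(0.0241) = 0.929433
δ_res = (-44.308 + 1000) × 0.929433 − 1000 = 888.251 − 1000 = -111.75 permil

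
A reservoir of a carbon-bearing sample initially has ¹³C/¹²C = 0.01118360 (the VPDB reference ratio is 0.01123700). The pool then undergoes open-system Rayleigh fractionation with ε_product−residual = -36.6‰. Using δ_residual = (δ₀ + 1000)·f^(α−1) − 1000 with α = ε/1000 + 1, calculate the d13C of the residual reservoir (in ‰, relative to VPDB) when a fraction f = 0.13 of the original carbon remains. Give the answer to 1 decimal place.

δ₀ = (0.01118360/0.01123700 − 1)×1000 = (0.995248 − 1)×1000 = -4.752‰
α − 1 = ε/1000 = -0.0366
f^(α−1) = 0.13^(-0.0366) = 1.077531
δ_res = (-4.752 + 1000) × 1.077531 − 1000 = 1072.410 − 1000 = 72.41‰

72.4‰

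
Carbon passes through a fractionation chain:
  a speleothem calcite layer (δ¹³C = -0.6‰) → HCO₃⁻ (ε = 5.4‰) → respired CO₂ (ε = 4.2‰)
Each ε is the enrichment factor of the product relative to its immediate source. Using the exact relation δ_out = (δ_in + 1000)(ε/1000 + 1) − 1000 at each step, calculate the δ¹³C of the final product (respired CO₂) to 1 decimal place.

9.0‰

step 1: δ = (-0.60 + 1000)·(5.4/1000 + 1) − 1000 = 4.80‰
step 2: δ = (4.80 + 1000)·(4.2/1000 + 1) − 1000 = 9.02‰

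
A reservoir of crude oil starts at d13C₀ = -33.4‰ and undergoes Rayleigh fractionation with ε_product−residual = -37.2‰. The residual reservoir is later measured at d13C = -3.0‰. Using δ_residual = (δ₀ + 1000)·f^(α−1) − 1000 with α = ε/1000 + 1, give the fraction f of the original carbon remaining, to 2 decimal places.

0.43

α − 1 = ε/1000 = -0.0372
(δ_res + 1000)/(δ₀ + 1000) = (-3.0 + 1000)/(-33.4 + 1000) = 997.0/966.6 = 1.031450
f = 1.031450^(1/-0.0372) = exp(ln(1.031450)/-0.0372) = exp(0.03097/-0.0372)
f = exp(-0.8324) = 0.4350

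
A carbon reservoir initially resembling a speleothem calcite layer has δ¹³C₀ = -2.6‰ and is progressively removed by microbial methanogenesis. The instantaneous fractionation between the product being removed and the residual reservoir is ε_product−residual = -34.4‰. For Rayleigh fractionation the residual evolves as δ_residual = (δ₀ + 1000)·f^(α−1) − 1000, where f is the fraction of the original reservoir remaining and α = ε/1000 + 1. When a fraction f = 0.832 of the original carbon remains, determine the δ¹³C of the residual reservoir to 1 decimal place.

Rayleigh residual: δ_res = (δ₀ + 1000)·f^(α−1) − 1000
α = ε/1000 + 1 = 0.96560, so α − 1 = -0.03440
f^(α−1) = 0.832^(-0.03440) = 1.006347
δ_res = (-2.6 + 1000) × 1.006347 − 1000 = 1003.731 − 1000 = 3.73‰

3.7‰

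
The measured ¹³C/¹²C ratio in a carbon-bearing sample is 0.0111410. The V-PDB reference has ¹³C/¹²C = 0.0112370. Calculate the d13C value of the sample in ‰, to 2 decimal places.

d13C = (R_sample / R_standard − 1) × 1000
R_sample / R_standard = 0.0111410 / 0.0112370 = 0.991457
d13C = (0.991457 − 1) × 1000 = -8.543‰

-8.54‰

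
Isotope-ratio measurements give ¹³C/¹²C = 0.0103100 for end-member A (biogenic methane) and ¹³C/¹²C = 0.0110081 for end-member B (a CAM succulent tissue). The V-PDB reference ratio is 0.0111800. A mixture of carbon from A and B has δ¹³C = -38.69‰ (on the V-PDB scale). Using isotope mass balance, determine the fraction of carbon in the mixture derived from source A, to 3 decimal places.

0.373

δ_A = (0.0103100/0.0111800 − 1)×1000 = (0.922182 − 1)×1000 = -77.818‰
δ_B = (0.0110081/0.0111800 − 1)×1000 = (0.984624 − 1)×1000 = -15.376‰
f_A = (δ_mix − δ_B)/(δ_A − δ_B) = (-38.69 − (-15.376))/(-77.818 − (-15.376))
f_A = -23.314 / -62.442 = 0.3734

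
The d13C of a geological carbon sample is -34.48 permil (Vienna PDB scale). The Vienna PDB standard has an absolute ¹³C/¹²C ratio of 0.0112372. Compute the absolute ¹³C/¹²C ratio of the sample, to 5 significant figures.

0.010850

R_sample = R_standard × (d13C/1000 + 1)
R_sample = 0.0112372 × (-34.48/1000 + 1) = 0.0112372 × 0.965520
R_sample = 0.0108497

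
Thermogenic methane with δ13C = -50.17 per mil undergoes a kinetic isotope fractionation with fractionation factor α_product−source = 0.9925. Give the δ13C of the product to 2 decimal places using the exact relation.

-57.29 per mil

δ_product = (δ_source + 1000)·α − 1000
δ_product = (-50.17 + 1000) × 0.9925 − 1000
δ_product = 942.706 − 1000 = -57.294 per mil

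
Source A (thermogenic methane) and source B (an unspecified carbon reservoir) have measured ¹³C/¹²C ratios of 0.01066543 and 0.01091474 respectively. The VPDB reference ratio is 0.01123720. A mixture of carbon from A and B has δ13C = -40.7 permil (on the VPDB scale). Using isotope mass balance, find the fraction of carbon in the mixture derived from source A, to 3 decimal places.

δ_A = (0.01066543/0.01123720 − 1)×1000 = (0.949118 − 1)×1000 = -50.882 permil
δ_B = (0.01091474/0.01123720 − 1)×1000 = (0.971304 − 1)×1000 = -28.696 permil
f_A = (δ_mix − δ_B)/(δ_A − δ_B) = (-40.7 − (-28.696))/(-50.882 − (-28.696))
f_A = -12.004 / -22.186 = 0.5411

0.541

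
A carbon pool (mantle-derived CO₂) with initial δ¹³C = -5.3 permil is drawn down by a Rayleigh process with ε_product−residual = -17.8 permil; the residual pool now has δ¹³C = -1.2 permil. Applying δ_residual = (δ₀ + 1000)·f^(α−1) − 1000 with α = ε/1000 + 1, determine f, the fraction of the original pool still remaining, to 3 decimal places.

α − 1 = ε/1000 = -0.0178
(δ_res + 1000)/(δ₀ + 1000) = (-1.2 + 1000)/(-5.3 + 1000) = 998.8/994.7 = 1.004122
f = 1.004122^(1/-0.0178) = exp(ln(1.004122)/-0.0178) = exp(0.00411/-0.0178)
f = exp(-0.2311) = 0.7937

0.794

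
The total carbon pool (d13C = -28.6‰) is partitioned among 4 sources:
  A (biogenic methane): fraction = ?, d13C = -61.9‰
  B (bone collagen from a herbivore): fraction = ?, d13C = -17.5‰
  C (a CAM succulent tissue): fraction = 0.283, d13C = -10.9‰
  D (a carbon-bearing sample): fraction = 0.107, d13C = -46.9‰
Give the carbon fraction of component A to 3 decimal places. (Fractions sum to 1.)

0.221

Let f_A and f_B be the unknown fractions; fractions sum to 1 so f_A + f_B = 0.610.
Mass balance: Σ fᵢ·δᵢ = δ_bulk ⇒ f_A·(-61.9) + f_B·(-17.5) = -28.6 − (-8.103) = -20.497
Substitute f_B = 0.610 − f_A:
f_A·(-61.9 − -17.5) = -20.497 − 0.610×(-17.5) = -9.822
f_A = -9.822 / -44.4 = 0.2212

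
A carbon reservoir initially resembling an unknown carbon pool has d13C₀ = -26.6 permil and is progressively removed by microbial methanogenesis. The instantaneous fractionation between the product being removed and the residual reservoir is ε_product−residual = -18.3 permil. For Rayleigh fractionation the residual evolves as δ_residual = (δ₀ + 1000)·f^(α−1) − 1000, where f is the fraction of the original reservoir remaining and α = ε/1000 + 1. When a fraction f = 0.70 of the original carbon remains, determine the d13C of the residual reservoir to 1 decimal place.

Rayleigh residual: δ_res = (δ₀ + 1000)·f^(α−1) − 1000
α = ε/1000 + 1 = 0.98170, so α − 1 = -0.01830
f^(α−1) = 0.70^(-0.01830) = 1.006548
δ_res = (-26.6 + 1000) × 1.006548 − 1000 = 979.774 − 1000 = -20.23 permil

-20.2 permil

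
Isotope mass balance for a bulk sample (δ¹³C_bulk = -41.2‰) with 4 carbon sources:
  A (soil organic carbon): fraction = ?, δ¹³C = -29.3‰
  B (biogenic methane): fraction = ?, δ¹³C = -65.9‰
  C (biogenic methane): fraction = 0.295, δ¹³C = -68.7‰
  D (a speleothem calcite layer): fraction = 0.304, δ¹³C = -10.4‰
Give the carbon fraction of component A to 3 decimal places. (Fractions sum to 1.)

0.236

Let f_A and f_B be the unknown fractions; fractions sum to 1 so f_A + f_B = 0.401.
Mass balance: Σ fᵢ·δᵢ = δ_bulk ⇒ f_A·(-29.3) + f_B·(-65.9) = -41.2 − (-23.428) = -17.772
Substitute f_B = 0.401 − f_A:
f_A·(-29.3 − -65.9) = -17.772 − 0.401×(-65.9) = 8.654
f_A = 8.654 / 36.6 = 0.2364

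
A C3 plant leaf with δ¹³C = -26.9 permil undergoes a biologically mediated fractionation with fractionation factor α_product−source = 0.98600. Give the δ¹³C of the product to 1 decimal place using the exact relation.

-40.5 permil

δ_product = (δ_source + 1000)·α − 1000
δ_product = (-26.9 + 1000) × 0.98600 − 1000
δ_product = 959.477 − 1000 = -40.52 permil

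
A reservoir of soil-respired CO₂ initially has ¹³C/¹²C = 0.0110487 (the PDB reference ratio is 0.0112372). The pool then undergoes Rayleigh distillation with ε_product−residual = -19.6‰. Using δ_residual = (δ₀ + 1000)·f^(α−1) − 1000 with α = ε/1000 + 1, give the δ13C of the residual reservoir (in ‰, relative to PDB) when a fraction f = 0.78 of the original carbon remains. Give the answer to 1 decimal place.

δ₀ = (0.0110487/0.0112372 − 1)×1000 = (0.983225 − 1)×1000 = -16.775‰
α − 1 = ε/1000 = -0.0196
f^(α−1) = 0.78^(-0.0196) = 1.004882
δ_res = (-16.775 + 1000) × 1.004882 − 1000 = 988.025 − 1000 = -11.97‰

-12.0‰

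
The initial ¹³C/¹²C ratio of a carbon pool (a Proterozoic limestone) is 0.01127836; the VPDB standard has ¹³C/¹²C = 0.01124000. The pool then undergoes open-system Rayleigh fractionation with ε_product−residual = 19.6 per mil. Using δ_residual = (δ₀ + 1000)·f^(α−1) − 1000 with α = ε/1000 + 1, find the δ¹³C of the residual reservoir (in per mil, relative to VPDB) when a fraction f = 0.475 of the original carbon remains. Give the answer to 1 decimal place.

δ₀ = (0.01127836/0.01124000 − 1)×1000 = (1.003413 − 1)×1000 = 3.413 per mil
α − 1 = ε/1000 = 0.0196
f^(α−1) = 0.475^(0.0196) = 0.985515
δ_res = (3.413 + 1000) × 0.985515 − 1000 = 988.878 − 1000 = -11.12 per mil

-11.1 per mil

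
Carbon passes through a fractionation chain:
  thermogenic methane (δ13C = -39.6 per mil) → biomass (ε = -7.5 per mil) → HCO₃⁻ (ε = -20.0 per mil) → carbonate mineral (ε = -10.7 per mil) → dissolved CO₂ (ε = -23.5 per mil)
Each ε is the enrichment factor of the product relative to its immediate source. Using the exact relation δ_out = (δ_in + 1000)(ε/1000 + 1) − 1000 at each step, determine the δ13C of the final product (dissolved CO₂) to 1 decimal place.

step 1: δ = (-39.60 + 1000)·(-7.5/1000 + 1) − 1000 = -46.80 per mil
step 2: δ = (-46.80 + 1000)·(-20.0/1000 + 1) − 1000 = -65.87 per mil
step 3: δ = (-65.87 + 1000)·(-10.7/1000 + 1) − 1000 = -75.86 per mil
step 4: δ = (-75.86 + 1000)·(-23.5/1000 + 1) − 1000 = -97.58 per mil

-97.6 per mil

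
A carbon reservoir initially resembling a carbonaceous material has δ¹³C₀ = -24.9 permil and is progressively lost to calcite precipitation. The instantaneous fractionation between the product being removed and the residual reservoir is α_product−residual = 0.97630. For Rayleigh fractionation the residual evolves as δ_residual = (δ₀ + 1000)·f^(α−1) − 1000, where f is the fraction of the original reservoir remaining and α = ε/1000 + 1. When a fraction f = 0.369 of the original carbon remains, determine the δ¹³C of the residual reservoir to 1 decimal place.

-1.6 permil

Rayleigh residual: δ_res = (δ₀ + 1000)·f^(α−1) − 1000
α − 1 = -0.02370
f^(α−1) = 0.369^(-0.02370) = 1.023909
δ_res = (-24.9 + 1000) × 1.023909 − 1000 = 998.414 − 1000 = -1.59 permil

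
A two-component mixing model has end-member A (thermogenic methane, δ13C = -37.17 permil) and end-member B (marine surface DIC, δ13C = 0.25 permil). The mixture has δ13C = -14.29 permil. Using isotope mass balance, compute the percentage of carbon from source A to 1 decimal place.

38.9%

δ_mix = f_A·δ_A + (1 − f_A)·δ_B  ⇒  f_A = (δ_mix − δ_B)/(δ_A − δ_B)
f_A = (-14.29 − (0.25)) / (-37.17 − (0.25))
f_A = -14.54 / -37.42 = 0.3886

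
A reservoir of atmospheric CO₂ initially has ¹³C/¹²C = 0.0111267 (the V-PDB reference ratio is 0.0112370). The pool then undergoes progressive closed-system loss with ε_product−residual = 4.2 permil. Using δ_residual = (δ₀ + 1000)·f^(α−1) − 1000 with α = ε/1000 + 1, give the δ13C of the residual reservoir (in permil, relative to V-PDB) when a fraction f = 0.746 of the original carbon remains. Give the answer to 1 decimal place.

δ₀ = (0.0111267/0.0112370 − 1)×1000 = (0.990184 − 1)×1000 = -9.816 permil
α − 1 = ε/1000 = 0.0042
f^(α−1) = 0.746^(0.0042) = 0.998770
δ_res = (-9.816 + 1000) × 0.998770 − 1000 = 988.966 − 1000 = -11.03 permil

-11.0 permil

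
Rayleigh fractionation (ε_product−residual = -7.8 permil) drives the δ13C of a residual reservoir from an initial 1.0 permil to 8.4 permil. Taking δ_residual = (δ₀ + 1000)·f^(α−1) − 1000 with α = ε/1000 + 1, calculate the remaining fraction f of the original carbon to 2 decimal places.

0.39

α − 1 = ε/1000 = -0.0078
(δ_res + 1000)/(δ₀ + 1000) = (8.4 + 1000)/(1.0 + 1000) = 1008.4/1001.0 = 1.007393
f = 1.007393^(1/-0.0078) = exp(ln(1.007393)/-0.0078) = exp(0.00737/-0.0078)
f = exp(-0.9443) = 0.3890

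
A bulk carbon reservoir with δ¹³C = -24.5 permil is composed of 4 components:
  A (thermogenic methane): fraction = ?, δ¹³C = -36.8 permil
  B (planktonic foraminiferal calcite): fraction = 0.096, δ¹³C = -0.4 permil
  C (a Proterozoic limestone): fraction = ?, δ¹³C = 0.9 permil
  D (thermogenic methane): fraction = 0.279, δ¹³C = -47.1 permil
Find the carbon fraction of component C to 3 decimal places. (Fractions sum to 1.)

Let f_C and f_A be the unknown fractions; fractions sum to 1 so f_C + f_A = 0.625.
Mass balance: Σ fᵢ·δᵢ = δ_bulk ⇒ f_C·(0.9) + f_A·(-36.8) = -24.5 − (-13.179) = -11.321
Substitute f_A = 0.625 − f_C:
f_C·(0.9 − -36.8) = -11.321 − 0.625×(-36.8) = 11.679
f_C = 11.679 / 37.7 = 0.3098

0.310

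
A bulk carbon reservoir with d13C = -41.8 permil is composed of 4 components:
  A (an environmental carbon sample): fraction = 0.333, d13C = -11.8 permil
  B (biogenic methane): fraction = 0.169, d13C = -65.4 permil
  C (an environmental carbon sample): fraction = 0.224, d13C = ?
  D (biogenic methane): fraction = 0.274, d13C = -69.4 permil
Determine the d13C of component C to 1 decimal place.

Isotope mass balance: δ_bulk = Σ fᵢ·δᵢ.
-41.8 = 0.333×(-11.8) + 0.169×(-65.4) + 0.224×δ_C + 0.274×(-69.4)
0.224·δ_C = -41.8 − (-33.998) = -7.802
δ_C = -7.802 / 0.224 = -34.83 permil

-34.8 permil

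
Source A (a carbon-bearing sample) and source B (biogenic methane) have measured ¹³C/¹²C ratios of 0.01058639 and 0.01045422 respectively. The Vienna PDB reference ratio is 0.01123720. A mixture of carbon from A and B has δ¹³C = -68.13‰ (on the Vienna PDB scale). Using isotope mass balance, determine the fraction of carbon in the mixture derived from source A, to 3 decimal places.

0.132

δ_A = (0.01058639/0.01123720 − 1)×1000 = (0.942084 − 1)×1000 = -57.916‰
δ_B = (0.01045422/0.01123720 − 1)×1000 = (0.930323 − 1)×1000 = -69.677‰
f_A = (δ_mix − δ_B)/(δ_A − δ_B) = (-68.13 − (-69.677))/(-57.916 − (-69.677))
f_A = 1.547 / 11.762 = 0.1316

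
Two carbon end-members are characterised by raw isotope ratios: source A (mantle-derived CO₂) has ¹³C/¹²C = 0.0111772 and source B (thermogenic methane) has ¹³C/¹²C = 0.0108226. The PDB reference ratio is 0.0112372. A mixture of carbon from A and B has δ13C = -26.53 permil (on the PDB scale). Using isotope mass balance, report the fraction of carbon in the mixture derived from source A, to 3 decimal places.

δ_A = (0.0111772/0.0112372 − 1)×1000 = (0.994661 − 1)×1000 = -5.339 permil
δ_B = (0.0108226/0.0112372 − 1)×1000 = (0.963105 − 1)×1000 = -36.895 permil
f_A = (δ_mix − δ_B)/(δ_A − δ_B) = (-26.53 − (-36.895))/(-5.339 − (-36.895))
f_A = 10.365 / 31.556 = 0.3285

0.328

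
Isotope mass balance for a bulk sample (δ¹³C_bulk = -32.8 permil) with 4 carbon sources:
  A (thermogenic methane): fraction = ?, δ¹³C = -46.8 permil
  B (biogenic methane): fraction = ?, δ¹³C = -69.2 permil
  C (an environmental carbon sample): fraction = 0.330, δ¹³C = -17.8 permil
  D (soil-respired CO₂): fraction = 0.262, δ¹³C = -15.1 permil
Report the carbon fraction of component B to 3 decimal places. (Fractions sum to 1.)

Let f_B and f_A be the unknown fractions; fractions sum to 1 so f_B + f_A = 0.408.
Mass balance: Σ fᵢ·δᵢ = δ_bulk ⇒ f_B·(-69.2) + f_A·(-46.8) = -32.8 − (-9.830) = -22.970
Substitute f_A = 0.408 − f_B:
f_B·(-69.2 − -46.8) = -22.970 − 0.408×(-46.8) = -3.875
f_B = -3.875 / -22.4 = 0.1730

0.173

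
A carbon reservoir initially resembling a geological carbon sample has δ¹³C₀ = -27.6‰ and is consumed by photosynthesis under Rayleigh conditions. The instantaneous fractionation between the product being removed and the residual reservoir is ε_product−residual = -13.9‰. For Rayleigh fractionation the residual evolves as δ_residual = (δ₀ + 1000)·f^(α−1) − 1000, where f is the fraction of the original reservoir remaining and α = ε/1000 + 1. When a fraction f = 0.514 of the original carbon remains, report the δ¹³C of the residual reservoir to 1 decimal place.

-18.6‰

Rayleigh residual: δ_res = (δ₀ + 1000)·f^(α−1) − 1000
α = ε/1000 + 1 = 0.98610, so α − 1 = -0.01390
f^(α−1) = 0.514^(-0.01390) = 1.009294
δ_res = (-27.6 + 1000) × 1.009294 − 1000 = 981.437 − 1000 = -18.56‰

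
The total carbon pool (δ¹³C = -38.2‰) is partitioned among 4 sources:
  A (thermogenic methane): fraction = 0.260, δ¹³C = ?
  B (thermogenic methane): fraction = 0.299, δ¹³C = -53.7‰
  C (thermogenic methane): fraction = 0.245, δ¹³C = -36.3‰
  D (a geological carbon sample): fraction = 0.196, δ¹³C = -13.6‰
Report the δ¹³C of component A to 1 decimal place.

-40.7‰

Isotope mass balance: δ_bulk = Σ fᵢ·δᵢ.
-38.2 = 0.260×δ_A + 0.299×(-53.7) + 0.245×(-36.3) + 0.196×(-13.6)
0.260·δ_A = -38.2 − (-27.615) = -10.585
δ_A = -10.585 / 0.260 = -40.71‰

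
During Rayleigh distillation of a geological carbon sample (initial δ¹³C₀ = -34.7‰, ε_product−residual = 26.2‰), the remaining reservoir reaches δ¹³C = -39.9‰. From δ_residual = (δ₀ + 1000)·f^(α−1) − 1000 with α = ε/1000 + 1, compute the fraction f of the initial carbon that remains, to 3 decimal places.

α − 1 = ε/1000 = 0.0262
(δ_res + 1000)/(δ₀ + 1000) = (-39.9 + 1000)/(-34.7 + 1000) = 960.1/965.3 = 0.994613
f = 0.994613^(1/0.0262) = exp(ln(0.994613)/0.0262) = exp(-0.00540/0.0262)
f = exp(-0.2062) = 0.8137

0.814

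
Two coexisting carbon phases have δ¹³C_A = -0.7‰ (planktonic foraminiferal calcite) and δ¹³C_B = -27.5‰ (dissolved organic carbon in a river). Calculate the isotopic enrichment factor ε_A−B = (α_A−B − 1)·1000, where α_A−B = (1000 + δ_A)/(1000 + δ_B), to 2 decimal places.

α_A−B = (1000 + -0.7) / (1000 + -27.5) = 999.3 / 972.5 = 1.027558
ε_A−B = (1.027558 − 1) × 1000 = 27.558‰
(The approximation ε ≈ δ_A − δ_B would give 26.8‰.)

27.56‰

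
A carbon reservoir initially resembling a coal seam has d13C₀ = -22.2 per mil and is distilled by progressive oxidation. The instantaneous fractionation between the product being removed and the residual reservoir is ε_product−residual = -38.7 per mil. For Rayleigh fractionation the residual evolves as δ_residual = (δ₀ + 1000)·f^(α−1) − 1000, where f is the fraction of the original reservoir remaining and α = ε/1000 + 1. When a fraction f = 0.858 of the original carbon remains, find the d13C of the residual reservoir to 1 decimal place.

Rayleigh residual: δ_res = (δ₀ + 1000)·f^(α−1) − 1000
α = ε/1000 + 1 = 0.96130, so α − 1 = -0.03870
f^(α−1) = 0.858^(-0.03870) = 1.005945
δ_res = (-22.2 + 1000) × 1.005945 − 1000 = 983.613 − 1000 = -16.39 per mil

-16.4 per mil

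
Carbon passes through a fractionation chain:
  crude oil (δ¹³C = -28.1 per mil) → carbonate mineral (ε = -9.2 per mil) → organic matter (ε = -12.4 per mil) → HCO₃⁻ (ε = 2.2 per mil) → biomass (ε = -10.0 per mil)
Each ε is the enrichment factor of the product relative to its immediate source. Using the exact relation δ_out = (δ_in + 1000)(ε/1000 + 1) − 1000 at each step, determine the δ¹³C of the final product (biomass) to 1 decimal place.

step 1: δ = (-28.10 + 1000)·(-9.2/1000 + 1) − 1000 = -37.04 per mil
step 2: δ = (-37.04 + 1000)·(-12.4/1000 + 1) − 1000 = -48.98 per mil
step 3: δ = (-48.98 + 1000)·(2.2/1000 + 1) − 1000 = -46.89 per mil
step 4: δ = (-46.89 + 1000)·(-10.0/1000 + 1) − 1000 = -56.42 per mil

-56.4 per mil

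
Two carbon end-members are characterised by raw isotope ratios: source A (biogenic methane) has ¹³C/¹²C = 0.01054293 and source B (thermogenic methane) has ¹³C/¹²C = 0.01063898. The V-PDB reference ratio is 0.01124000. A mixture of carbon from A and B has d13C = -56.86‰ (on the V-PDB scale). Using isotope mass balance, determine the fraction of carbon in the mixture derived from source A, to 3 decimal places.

0.397

δ_A = (0.01054293/0.01124000 − 1)×1000 = (0.937983 − 1)×1000 = -62.017‰
δ_B = (0.01063898/0.01124000 − 1)×1000 = (0.946528 − 1)×1000 = -53.472‰
f_A = (δ_mix − δ_B)/(δ_A − δ_B) = (-56.86 − (-53.472))/(-62.017 − (-53.472))
f_A = -3.388 / -8.545 = 0.3965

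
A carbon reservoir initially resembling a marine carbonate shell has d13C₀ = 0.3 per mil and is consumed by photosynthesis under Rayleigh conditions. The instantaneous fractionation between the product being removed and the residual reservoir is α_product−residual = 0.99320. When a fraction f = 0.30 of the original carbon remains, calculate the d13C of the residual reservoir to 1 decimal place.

8.5 per mil

Rayleigh residual: δ_res = (δ₀ + 1000)·f^(α−1) − 1000
α − 1 = -0.00680
f^(α−1) = 0.30^(-0.00680) = 1.008221
δ_res = (0.3 + 1000) × 1.008221 − 1000 = 1008.523 − 1000 = 8.52 per mil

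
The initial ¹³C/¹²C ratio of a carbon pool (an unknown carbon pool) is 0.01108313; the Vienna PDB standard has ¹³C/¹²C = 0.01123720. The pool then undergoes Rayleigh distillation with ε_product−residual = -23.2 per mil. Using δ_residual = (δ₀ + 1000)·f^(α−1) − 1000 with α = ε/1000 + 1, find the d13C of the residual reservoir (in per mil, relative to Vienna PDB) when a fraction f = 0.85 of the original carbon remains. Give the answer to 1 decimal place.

δ₀ = (0.01108313/0.01123720 − 1)×1000 = (0.986289 − 1)×1000 = -13.711 per mil
α − 1 = ε/1000 = -0.0232
f^(α−1) = 0.85^(-0.0232) = 1.003778
δ_res = (-13.711 + 1000) × 1.003778 − 1000 = 990.015 − 1000 = -9.98 per mil

-10.0 per mil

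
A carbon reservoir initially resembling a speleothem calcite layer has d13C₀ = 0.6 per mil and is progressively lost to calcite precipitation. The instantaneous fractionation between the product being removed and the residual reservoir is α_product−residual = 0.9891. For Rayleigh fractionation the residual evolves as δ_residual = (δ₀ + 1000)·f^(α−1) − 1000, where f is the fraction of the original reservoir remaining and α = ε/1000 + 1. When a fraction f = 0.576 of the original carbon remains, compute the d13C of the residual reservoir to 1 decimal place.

Rayleigh residual: δ_res = (δ₀ + 1000)·f^(α−1) − 1000
α − 1 = -0.01090
f^(α−1) = 0.576^(-0.01090) = 1.006031
δ_res = (0.6 + 1000) × 1.006031 − 1000 = 1006.635 − 1000 = 6.63 per mil

6.6 per mil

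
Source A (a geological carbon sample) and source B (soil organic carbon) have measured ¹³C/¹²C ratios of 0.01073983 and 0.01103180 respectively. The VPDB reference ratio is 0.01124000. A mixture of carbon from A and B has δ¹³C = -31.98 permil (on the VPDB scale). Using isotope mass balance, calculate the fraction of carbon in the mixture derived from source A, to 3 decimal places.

0.518

δ_A = (0.01073983/0.01124000 − 1)×1000 = (0.955501 − 1)×1000 = -44.499 permil
δ_B = (0.01103180/0.01124000 − 1)×1000 = (0.981477 − 1)×1000 = -18.523 permil
f_A = (δ_mix − δ_B)/(δ_A − δ_B) = (-31.98 − (-18.523))/(-44.499 − (-18.523))
f_A = -13.457 / -25.976 = 0.5181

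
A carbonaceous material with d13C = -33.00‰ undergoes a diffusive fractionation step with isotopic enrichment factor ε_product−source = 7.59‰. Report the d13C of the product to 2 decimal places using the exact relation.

Exactly, δ_product = (δ_source + 1000)·(ε/1000 + 1) − 1000.
δ_product = (-33.00 + 1000) × (7.59/1000 + 1) − 1000
δ_product = -25.660‰

-25.66‰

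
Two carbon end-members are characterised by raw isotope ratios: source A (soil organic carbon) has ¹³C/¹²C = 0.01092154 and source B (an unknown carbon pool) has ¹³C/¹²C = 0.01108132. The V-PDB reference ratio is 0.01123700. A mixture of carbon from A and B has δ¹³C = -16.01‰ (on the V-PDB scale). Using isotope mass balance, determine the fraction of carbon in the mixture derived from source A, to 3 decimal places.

δ_A = (0.01092154/0.01123700 − 1)×1000 = (0.971927 − 1)×1000 = -28.073‰
δ_B = (0.01108132/0.01123700 − 1)×1000 = (0.986146 − 1)×1000 = -13.854‰
f_A = (δ_mix − δ_B)/(δ_A − δ_B) = (-16.01 − (-13.854))/(-28.073 − (-13.854))
f_A = -2.156 / -14.219 = 0.1516

0.152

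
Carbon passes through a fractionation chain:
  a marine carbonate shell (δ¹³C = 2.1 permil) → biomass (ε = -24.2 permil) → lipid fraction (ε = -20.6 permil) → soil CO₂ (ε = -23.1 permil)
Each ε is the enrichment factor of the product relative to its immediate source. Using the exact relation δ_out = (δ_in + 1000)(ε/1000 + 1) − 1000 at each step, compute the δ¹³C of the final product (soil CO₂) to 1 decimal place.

-64.4 permil

step 1: δ = (2.10 + 1000)·(-24.2/1000 + 1) − 1000 = -22.15 permil
step 2: δ = (-22.15 + 1000)·(-20.6/1000 + 1) − 1000 = -42.29 permil
step 3: δ = (-42.29 + 1000)·(-23.1/1000 + 1) − 1000 = -64.42 permil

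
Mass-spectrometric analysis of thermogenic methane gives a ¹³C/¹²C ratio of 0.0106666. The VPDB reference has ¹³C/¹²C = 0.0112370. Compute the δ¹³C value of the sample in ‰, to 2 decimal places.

-50.76‰

δ¹³C = (R_sample / R_standard − 1) × 1000
R_sample / R_standard = 0.0106666 / 0.0112370 = 0.949239
δ¹³C = (0.949239 − 1) × 1000 = -50.761‰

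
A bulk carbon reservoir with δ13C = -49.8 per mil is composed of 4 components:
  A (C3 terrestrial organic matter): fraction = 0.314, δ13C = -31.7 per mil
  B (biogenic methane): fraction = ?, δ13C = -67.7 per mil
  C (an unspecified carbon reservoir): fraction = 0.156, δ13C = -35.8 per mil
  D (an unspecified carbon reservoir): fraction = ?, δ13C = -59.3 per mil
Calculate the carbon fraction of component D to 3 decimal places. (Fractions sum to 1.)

Let f_D and f_B be the unknown fractions; fractions sum to 1 so f_D + f_B = 0.530.
Mass balance: Σ fᵢ·δᵢ = δ_bulk ⇒ f_D·(-59.3) + f_B·(-67.7) = -49.8 − (-15.539) = -34.261
Substitute f_B = 0.530 − f_D:
f_D·(-59.3 − -67.7) = -34.261 − 0.530×(-67.7) = 1.620
f_D = 1.620 / 8.4 = 0.1928

0.193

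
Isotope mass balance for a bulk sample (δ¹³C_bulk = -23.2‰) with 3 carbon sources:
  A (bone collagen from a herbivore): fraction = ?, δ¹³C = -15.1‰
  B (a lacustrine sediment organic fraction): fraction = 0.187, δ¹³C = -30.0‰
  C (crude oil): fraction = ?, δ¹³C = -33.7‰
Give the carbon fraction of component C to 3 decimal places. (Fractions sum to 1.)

0.286

Let f_C and f_A be the unknown fractions; fractions sum to 1 so f_C + f_A = 0.813.
Mass balance: Σ fᵢ·δᵢ = δ_bulk ⇒ f_C·(-33.7) + f_A·(-15.1) = -23.2 − (-5.610) = -17.590
Substitute f_A = 0.813 − f_C:
f_C·(-33.7 − -15.1) = -17.590 − 0.813×(-15.1) = -5.314
f_C = -5.314 / -18.6 = 0.2857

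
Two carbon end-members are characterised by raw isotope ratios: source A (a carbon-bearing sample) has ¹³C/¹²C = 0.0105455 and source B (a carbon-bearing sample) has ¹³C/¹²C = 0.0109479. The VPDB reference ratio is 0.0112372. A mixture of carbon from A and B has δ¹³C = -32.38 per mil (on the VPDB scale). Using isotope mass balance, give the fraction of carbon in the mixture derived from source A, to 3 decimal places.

δ_A = (0.0105455/0.0112372 − 1)×1000 = (0.938446 − 1)×1000 = -61.554 per mil
δ_B = (0.0109479/0.0112372 − 1)×1000 = (0.974255 − 1)×1000 = -25.745 per mil
f_A = (δ_mix − δ_B)/(δ_A − δ_B) = (-32.38 − (-25.745))/(-61.554 − (-25.745))
f_A = -6.635 / -35.810 = 0.1853

0.185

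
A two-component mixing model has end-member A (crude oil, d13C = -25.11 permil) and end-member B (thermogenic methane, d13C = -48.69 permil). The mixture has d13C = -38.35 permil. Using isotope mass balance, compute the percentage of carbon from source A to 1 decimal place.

43.9%

δ_mix = f_A·δ_A + (1 − f_A)·δ_B  ⇒  f_A = (δ_mix − δ_B)/(δ_A − δ_B)
f_A = (-38.35 − (-48.69)) / (-25.11 − (-48.69))
f_A = 10.34 / 23.58 = 0.4385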